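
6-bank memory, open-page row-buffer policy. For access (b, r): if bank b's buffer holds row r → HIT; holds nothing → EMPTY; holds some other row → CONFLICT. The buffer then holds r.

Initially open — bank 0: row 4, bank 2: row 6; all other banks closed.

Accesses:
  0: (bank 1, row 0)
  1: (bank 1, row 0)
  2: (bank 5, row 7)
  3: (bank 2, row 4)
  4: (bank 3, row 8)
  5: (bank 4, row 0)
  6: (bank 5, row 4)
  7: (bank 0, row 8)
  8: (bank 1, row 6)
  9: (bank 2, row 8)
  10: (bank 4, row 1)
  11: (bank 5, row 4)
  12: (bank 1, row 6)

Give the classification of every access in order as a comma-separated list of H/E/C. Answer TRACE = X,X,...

TRACE = E,H,E,C,E,E,C,C,C,C,C,H,H

0: bank 1 row 0 — prev None → EMPTY
1: bank 1 row 0 — prev 0 → HIT
2: bank 5 row 7 — prev None → EMPTY
3: bank 2 row 4 — prev 6 → CONFLICT
4: bank 3 row 8 — prev None → EMPTY
5: bank 4 row 0 — prev None → EMPTY
6: bank 5 row 4 — prev 7 → CONFLICT
7: bank 0 row 8 — prev 4 → CONFLICT
8: bank 1 row 6 — prev 0 → CONFLICT
9: bank 2 row 8 — prev 4 → CONFLICT
10: bank 4 row 1 — prev 0 → CONFLICT
11: bank 5 row 4 — prev 4 → HIT
12: bank 1 row 6 — prev 6 → HIT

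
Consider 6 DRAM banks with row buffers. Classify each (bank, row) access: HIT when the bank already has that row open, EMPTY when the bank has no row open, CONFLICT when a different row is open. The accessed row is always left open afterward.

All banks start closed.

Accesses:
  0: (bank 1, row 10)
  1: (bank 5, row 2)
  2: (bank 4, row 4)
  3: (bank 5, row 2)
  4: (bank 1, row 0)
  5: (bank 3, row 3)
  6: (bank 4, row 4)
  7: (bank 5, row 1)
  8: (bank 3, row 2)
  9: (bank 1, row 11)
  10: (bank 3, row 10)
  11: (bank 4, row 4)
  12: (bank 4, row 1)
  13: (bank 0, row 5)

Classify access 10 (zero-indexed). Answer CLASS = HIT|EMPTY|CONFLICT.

step 0: bank1 None->10 [EMPTY]
step 1: bank5 None->2 [EMPTY]
step 2: bank4 None->4 [EMPTY]
step 3: bank5 2->2 [HIT]
step 4: bank1 10->0 [CONFLICT]
step 5: bank3 None->3 [EMPTY]
step 6: bank4 4->4 [HIT]
step 7: bank5 2->1 [CONFLICT]
step 8: bank3 3->2 [CONFLICT]
step 9: bank1 0->11 [CONFLICT]
step 10: bank3 2->10 [CONFLICT]
step 11: bank4 4->4 [HIT]
step 12: bank4 4->1 [CONFLICT]
step 13: bank0 None->5 [EMPTY]

CLASS = CONFLICT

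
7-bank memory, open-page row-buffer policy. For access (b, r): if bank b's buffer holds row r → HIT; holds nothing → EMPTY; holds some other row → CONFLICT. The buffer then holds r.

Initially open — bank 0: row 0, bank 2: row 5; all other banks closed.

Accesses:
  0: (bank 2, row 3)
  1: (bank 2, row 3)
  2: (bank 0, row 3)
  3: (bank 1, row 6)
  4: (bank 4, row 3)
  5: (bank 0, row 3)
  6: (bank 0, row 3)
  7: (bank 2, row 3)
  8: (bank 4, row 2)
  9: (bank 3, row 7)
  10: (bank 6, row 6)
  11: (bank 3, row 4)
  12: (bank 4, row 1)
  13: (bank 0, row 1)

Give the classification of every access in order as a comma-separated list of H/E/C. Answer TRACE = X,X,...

TRACE = C,H,C,E,E,H,H,H,C,E,E,C,C,C

  [0] b2 r3: had r5 ⇒ C
  [1] b2 r3: had r3 ⇒ H
  [2] b0 r3: had r0 ⇒ C
  [3] b1 r6: no row ⇒ E
  [4] b4 r3: no row ⇒ E
  [5] b0 r3: had r3 ⇒ H
  [6] b0 r3: had r3 ⇒ H
  [7] b2 r3: had r3 ⇒ H
  [8] b4 r2: had r3 ⇒ C
  [9] b3 r7: no row ⇒ E
  [10] b6 r6: no row ⇒ E
  [11] b3 r4: had r7 ⇒ C
  [12] b4 r1: had r2 ⇒ C
  [13] b0 r1: had r3 ⇒ C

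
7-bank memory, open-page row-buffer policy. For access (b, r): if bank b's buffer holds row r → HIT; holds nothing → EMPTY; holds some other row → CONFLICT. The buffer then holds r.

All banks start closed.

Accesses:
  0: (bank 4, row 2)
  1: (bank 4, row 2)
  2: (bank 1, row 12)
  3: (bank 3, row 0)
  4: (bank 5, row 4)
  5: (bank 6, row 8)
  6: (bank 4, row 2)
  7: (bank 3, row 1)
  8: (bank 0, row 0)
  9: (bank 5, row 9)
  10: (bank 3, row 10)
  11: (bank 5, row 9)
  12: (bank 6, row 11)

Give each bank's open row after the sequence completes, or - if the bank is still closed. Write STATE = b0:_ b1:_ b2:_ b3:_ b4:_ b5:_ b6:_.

STATE = b0:0 b1:12 b2:- b3:10 b4:2 b5:9 b6:11

#0 (4,2) E
#1 (4,2) H  (was 2)
#2 (1,12) E
#3 (3,0) E
#4 (5,4) E
#5 (6,8) E
#6 (4,2) H  (was 2)
#7 (3,1) C  (was 0)
#8 (0,0) E
#9 (5,9) C  (was 4)
#10 (3,10) C  (was 1)
#11 (5,9) H  (was 9)
#12 (6,11) C  (was 8)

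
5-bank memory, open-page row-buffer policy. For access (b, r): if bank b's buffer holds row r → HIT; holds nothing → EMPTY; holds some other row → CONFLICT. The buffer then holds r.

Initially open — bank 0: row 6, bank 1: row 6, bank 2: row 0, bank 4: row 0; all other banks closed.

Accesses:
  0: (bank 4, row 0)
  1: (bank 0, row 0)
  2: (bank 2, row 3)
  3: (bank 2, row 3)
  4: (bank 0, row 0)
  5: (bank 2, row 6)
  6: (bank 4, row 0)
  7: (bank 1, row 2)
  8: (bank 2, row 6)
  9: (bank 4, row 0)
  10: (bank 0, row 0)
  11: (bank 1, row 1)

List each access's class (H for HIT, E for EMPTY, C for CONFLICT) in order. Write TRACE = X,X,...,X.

TRACE = H,C,C,H,H,C,H,C,H,H,H,C

#0 (4,0) H  (was 0)
#1 (0,0) C  (was 6)
#2 (2,3) C  (was 0)
#3 (2,3) H  (was 3)
#4 (0,0) H  (was 0)
#5 (2,6) C  (was 3)
#6 (4,0) H  (was 0)
#7 (1,2) C  (was 6)
#8 (2,6) H  (was 6)
#9 (4,0) H  (was 0)
#10 (0,0) H  (was 0)
#11 (1,1) C  (was 2)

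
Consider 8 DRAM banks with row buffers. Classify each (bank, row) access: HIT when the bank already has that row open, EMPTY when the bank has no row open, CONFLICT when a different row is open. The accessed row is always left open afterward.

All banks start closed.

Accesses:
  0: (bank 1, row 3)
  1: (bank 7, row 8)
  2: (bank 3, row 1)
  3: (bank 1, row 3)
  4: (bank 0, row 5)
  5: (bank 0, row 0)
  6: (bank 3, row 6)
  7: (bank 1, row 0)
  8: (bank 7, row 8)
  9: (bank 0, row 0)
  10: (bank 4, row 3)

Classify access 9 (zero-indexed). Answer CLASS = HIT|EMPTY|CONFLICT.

CLASS = HIT

  [0] b1 r3: no row ⇒ E
  [1] b7 r8: no row ⇒ E
  [2] b3 r1: no row ⇒ E
  [3] b1 r3: had r3 ⇒ H
  [4] b0 r5: no row ⇒ E
  [5] b0 r0: had r5 ⇒ C
  [6] b3 r6: had r1 ⇒ C
  [7] b1 r0: had r3 ⇒ C
  [8] b7 r8: had r8 ⇒ H
  [9] b0 r0: had r0 ⇒ H
  [10] b4 r3: no row ⇒ E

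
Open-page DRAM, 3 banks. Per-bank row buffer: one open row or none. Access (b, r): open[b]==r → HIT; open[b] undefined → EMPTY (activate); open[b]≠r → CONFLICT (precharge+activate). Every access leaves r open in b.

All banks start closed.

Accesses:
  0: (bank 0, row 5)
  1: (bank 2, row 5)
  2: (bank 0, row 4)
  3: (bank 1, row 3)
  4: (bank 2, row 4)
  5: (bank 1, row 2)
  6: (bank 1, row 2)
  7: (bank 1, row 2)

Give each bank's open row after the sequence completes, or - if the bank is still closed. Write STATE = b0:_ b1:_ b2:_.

STATE = b0:4 b1:2 b2:4

step 0: bank0 None->5 [EMPTY]
step 1: bank2 None->5 [EMPTY]
step 2: bank0 5->4 [CONFLICT]
step 3: bank1 None->3 [EMPTY]
step 4: bank2 5->4 [CONFLICT]
step 5: bank1 3->2 [CONFLICT]
step 6: bank1 2->2 [HIT]
step 7: bank1 2->2 [HIT]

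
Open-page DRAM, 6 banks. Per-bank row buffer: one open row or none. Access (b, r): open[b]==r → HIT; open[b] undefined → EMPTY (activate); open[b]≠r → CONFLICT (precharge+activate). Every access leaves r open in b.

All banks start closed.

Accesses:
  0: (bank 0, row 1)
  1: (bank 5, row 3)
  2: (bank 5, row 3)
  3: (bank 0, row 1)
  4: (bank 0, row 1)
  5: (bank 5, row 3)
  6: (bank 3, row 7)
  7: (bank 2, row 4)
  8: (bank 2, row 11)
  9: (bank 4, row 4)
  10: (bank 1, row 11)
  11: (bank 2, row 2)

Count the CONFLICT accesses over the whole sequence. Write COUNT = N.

step 0: bank0 None->1 [EMPTY]
step 1: bank5 None->3 [EMPTY]
step 2: bank5 3->3 [HIT]
step 3: bank0 1->1 [HIT]
step 4: bank0 1->1 [HIT]
step 5: bank5 3->3 [HIT]
step 6: bank3 None->7 [EMPTY]
step 7: bank2 None->4 [EMPTY]
step 8: bank2 4->11 [CONFLICT]
step 9: bank4 None->4 [EMPTY]
step 10: bank1 None->11 [EMPTY]
step 11: bank2 11->2 [CONFLICT]

COUNT = 2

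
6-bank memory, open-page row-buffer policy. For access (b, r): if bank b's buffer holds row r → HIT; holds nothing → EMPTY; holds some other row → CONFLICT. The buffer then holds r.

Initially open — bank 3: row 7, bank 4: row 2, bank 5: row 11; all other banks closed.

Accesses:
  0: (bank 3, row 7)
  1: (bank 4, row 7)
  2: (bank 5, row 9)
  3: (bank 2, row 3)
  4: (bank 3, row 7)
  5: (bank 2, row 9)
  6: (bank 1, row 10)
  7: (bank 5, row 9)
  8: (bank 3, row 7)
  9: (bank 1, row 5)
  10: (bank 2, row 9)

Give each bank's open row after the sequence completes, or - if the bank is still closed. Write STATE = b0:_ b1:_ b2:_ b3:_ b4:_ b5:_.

0: bank 3 row 7 — prev 7 → HIT
1: bank 4 row 7 — prev 2 → CONFLICT
2: bank 5 row 9 — prev 11 → CONFLICT
3: bank 2 row 3 — prev None → EMPTY
4: bank 3 row 7 — prev 7 → HIT
5: bank 2 row 9 — prev 3 → CONFLICT
6: bank 1 row 10 — prev None → EMPTY
7: bank 5 row 9 — prev 9 → HIT
8: bank 3 row 7 — prev 7 → HIT
9: bank 1 row 5 — prev 10 → CONFLICT
10: bank 2 row 9 — prev 9 → HIT

STATE = b0:- b1:5 b2:9 b3:7 b4:7 b5:9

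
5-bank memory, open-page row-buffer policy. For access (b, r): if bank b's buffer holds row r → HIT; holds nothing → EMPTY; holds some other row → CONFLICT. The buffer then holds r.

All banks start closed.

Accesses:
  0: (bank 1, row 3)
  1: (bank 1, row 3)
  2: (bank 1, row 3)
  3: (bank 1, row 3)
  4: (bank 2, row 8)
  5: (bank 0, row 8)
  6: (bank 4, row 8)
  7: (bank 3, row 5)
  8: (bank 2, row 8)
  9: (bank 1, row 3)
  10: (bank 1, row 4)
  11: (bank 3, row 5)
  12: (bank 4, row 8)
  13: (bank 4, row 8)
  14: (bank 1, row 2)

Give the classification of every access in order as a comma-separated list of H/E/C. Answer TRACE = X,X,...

TRACE = E,H,H,H,E,E,E,E,H,H,C,H,H,H,C

step 0: bank1 None->3 [EMPTY]
step 1: bank1 3->3 [HIT]
step 2: bank1 3->3 [HIT]
step 3: bank1 3->3 [HIT]
step 4: bank2 None->8 [EMPTY]
step 5: bank0 None->8 [EMPTY]
step 6: bank4 None->8 [EMPTY]
step 7: bank3 None->5 [EMPTY]
step 8: bank2 8->8 [HIT]
step 9: bank1 3->3 [HIT]
step 10: bank1 3->4 [CONFLICT]
step 11: bank3 5->5 [HIT]
step 12: bank4 8->8 [HIT]
step 13: bank4 8->8 [HIT]
step 14: bank1 4->2 [CONFLICT]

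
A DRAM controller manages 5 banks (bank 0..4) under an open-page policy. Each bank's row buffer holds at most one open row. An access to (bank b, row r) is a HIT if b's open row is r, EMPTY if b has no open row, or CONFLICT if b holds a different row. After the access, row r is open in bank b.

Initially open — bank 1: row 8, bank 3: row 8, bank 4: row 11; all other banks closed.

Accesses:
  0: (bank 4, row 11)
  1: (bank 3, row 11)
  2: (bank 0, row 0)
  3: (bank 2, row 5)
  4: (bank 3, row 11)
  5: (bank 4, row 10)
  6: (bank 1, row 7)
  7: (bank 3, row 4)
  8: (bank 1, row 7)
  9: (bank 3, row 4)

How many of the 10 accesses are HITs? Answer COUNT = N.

COUNT = 4

0: bank 4 row 11 — prev 11 → HIT
1: bank 3 row 11 — prev 8 → CONFLICT
2: bank 0 row 0 — prev None → EMPTY
3: bank 2 row 5 — prev None → EMPTY
4: bank 3 row 11 — prev 11 → HIT
5: bank 4 row 10 — prev 11 → CONFLICT
6: bank 1 row 7 — prev 8 → CONFLICT
7: bank 3 row 4 — prev 11 → CONFLICT
8: bank 1 row 7 — prev 7 → HIT
9: bank 3 row 4 — prev 4 → HIT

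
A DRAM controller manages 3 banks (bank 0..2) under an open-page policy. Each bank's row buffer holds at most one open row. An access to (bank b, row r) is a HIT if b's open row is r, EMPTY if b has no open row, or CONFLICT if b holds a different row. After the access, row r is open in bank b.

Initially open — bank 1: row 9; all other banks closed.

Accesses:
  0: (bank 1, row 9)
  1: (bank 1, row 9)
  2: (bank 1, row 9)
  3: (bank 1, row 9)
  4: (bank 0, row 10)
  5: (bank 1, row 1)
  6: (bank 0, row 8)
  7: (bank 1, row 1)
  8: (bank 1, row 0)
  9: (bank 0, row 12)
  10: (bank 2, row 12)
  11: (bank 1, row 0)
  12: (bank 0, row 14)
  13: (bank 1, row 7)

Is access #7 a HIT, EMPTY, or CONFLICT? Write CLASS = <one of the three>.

CLASS = HIT

  [0] b1 r9: had r9 ⇒ H
  [1] b1 r9: had r9 ⇒ H
  [2] b1 r9: had r9 ⇒ H
  [3] b1 r9: had r9 ⇒ H
  [4] b0 r10: no row ⇒ E
  [5] b1 r1: had r9 ⇒ C
  [6] b0 r8: had r10 ⇒ C
  [7] b1 r1: had r1 ⇒ H
  [8] b1 r0: had r1 ⇒ C
  [9] b0 r12: had r8 ⇒ C
  [10] b2 r12: no row ⇒ E
  [11] b1 r0: had r0 ⇒ H
  [12] b0 r14: had r12 ⇒ C
  [13] b1 r7: had r0 ⇒ C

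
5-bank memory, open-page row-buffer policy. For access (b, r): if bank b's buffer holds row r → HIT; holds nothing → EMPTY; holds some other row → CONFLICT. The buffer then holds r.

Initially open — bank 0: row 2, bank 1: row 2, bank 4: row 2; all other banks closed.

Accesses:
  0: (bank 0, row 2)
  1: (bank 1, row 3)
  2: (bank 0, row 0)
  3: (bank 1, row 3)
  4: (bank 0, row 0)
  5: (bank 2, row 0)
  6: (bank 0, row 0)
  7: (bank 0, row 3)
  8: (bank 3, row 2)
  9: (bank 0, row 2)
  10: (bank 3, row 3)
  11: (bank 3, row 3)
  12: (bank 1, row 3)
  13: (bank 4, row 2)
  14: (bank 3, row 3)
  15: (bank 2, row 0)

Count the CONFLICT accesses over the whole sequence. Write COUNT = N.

#0 (0,2) H  (was 2)
#1 (1,3) C  (was 2)
#2 (0,0) C  (was 2)
#3 (1,3) H  (was 3)
#4 (0,0) H  (was 0)
#5 (2,0) E
#6 (0,0) H  (was 0)
#7 (0,3) C  (was 0)
#8 (3,2) E
#9 (0,2) C  (was 3)
#10 (3,3) C  (was 2)
#11 (3,3) H  (was 3)
#12 (1,3) H  (was 3)
#13 (4,2) H  (was 2)
#14 (3,3) H  (was 3)
#15 (2,0) H  (was 0)

COUNT = 5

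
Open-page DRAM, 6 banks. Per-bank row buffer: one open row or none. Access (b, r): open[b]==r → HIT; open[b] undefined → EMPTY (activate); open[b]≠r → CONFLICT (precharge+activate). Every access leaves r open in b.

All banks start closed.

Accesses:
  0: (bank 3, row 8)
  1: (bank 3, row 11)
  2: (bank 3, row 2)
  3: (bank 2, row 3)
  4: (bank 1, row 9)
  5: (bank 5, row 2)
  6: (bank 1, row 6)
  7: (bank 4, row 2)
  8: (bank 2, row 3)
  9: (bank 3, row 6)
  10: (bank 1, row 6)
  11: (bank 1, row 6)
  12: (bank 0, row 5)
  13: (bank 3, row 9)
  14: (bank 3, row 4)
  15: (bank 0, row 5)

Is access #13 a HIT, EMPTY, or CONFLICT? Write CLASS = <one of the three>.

CLASS = CONFLICT

0: bank 3 row 8 — prev None → EMPTY
1: bank 3 row 11 — prev 8 → CONFLICT
2: bank 3 row 2 — prev 11 → CONFLICT
3: bank 2 row 3 — prev None → EMPTY
4: bank 1 row 9 — prev None → EMPTY
5: bank 5 row 2 — prev None → EMPTY
6: bank 1 row 6 — prev 9 → CONFLICT
7: bank 4 row 2 — prev None → EMPTY
8: bank 2 row 3 — prev 3 → HIT
9: bank 3 row 6 — prev 2 → CONFLICT
10: bank 1 row 6 — prev 6 → HIT
11: bank 1 row 6 — prev 6 → HIT
12: bank 0 row 5 — prev None → EMPTY
13: bank 3 row 9 — prev 6 → CONFLICT
14: bank 3 row 4 — prev 9 → CONFLICT
15: bank 0 row 5 — prev 5 → HIT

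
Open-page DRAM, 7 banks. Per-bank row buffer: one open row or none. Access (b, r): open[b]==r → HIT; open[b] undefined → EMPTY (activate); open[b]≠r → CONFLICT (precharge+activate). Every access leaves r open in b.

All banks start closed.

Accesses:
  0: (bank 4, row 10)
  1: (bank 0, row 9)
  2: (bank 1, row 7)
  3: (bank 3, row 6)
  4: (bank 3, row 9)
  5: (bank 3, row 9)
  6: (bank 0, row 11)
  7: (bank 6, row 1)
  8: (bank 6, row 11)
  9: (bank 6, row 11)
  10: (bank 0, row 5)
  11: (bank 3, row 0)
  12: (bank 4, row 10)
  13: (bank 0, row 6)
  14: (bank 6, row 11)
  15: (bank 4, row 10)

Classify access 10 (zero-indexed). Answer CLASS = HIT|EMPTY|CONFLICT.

CLASS = CONFLICT

  [0] b4 r10: no row ⇒ E
  [1] b0 r9: no row ⇒ E
  [2] b1 r7: no row ⇒ E
  [3] b3 r6: no row ⇒ E
  [4] b3 r9: had r6 ⇒ C
  [5] b3 r9: had r9 ⇒ H
  [6] b0 r11: had r9 ⇒ C
  [7] b6 r1: no row ⇒ E
  [8] b6 r11: had r1 ⇒ C
  [9] b6 r11: had r11 ⇒ H
  [10] b0 r5: had r11 ⇒ C
  [11] b3 r0: had r9 ⇒ C
  [12] b4 r10: had r10 ⇒ H
  [13] b0 r6: had r5 ⇒ C
  [14] b6 r11: had r11 ⇒ H
  [15] b4 r10: had r10 ⇒ H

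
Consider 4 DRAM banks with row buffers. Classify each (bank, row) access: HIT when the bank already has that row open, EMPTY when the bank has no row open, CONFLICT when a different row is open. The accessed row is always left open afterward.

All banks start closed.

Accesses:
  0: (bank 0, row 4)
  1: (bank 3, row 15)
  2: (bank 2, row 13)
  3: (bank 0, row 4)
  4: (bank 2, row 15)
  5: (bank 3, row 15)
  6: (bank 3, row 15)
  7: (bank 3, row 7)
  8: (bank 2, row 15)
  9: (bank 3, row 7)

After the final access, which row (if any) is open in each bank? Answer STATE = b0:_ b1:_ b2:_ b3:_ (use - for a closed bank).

  [0] b0 r4: no row ⇒ E
  [1] b3 r15: no row ⇒ E
  [2] b2 r13: no row ⇒ E
  [3] b0 r4: had r4 ⇒ H
  [4] b2 r15: had r13 ⇒ C
  [5] b3 r15: had r15 ⇒ H
  [6] b3 r15: had r15 ⇒ H
  [7] b3 r7: had r15 ⇒ C
  [8] b2 r15: had r15 ⇒ H
  [9] b3 r7: had r7 ⇒ H

STATE = b0:4 b1:- b2:15 b3:7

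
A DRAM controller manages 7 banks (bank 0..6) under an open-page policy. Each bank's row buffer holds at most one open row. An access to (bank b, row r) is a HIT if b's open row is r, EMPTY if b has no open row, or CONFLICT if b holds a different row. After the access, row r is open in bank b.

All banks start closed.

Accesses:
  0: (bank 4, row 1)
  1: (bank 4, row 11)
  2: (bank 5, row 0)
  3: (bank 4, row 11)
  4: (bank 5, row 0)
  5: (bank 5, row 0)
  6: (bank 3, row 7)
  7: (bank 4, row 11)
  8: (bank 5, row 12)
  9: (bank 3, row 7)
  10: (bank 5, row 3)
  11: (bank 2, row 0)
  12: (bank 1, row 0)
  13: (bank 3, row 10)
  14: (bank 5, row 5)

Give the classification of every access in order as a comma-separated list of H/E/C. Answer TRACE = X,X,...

  [0] b4 r1: no row ⇒ E
  [1] b4 r11: had r1 ⇒ C
  [2] b5 r0: no row ⇒ E
  [3] b4 r11: had r11 ⇒ H
  [4] b5 r0: had r0 ⇒ H
  [5] b5 r0: had r0 ⇒ H
  [6] b3 r7: no row ⇒ E
  [7] b4 r11: had r11 ⇒ H
  [8] b5 r12: had r0 ⇒ C
  [9] b3 r7: had r7 ⇒ H
  [10] b5 r3: had r12 ⇒ C
  [11] b2 r0: no row ⇒ E
  [12] b1 r0: no row ⇒ E
  [13] b3 r10: had r7 ⇒ C
  [14] b5 r5: had r3 ⇒ C

TRACE = E,C,E,H,H,H,E,H,C,H,C,E,E,C,C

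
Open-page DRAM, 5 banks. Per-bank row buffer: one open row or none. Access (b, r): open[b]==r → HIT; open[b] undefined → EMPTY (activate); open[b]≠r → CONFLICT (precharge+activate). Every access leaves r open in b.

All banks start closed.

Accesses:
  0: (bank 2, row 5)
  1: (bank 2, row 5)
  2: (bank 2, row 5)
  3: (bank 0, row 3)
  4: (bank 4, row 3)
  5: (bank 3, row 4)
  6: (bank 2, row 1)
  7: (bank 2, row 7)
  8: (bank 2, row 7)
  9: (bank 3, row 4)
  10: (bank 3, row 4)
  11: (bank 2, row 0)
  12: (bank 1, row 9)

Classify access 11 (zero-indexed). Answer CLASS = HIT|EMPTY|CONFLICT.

step 0: bank2 None->5 [EMPTY]
step 1: bank2 5->5 [HIT]
step 2: bank2 5->5 [HIT]
step 3: bank0 None->3 [EMPTY]
step 4: bank4 None->3 [EMPTY]
step 5: bank3 None->4 [EMPTY]
step 6: bank2 5->1 [CONFLICT]
step 7: bank2 1->7 [CONFLICT]
step 8: bank2 7->7 [HIT]
step 9: bank3 4->4 [HIT]
step 10: bank3 4->4 [HIT]
step 11: bank2 7->0 [CONFLICT]
step 12: bank1 None->9 [EMPTY]

CLASS = CONFLICT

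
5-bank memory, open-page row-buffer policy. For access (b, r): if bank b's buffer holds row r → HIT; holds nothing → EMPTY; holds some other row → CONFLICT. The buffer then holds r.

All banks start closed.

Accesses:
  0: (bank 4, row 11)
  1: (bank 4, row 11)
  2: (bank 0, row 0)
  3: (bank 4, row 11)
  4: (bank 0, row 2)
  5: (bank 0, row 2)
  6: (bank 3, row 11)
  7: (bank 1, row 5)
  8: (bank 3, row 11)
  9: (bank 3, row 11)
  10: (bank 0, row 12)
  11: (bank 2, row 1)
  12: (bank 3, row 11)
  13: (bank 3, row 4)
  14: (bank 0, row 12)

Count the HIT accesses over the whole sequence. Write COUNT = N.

COUNT = 7

#0 (4,11) E
#1 (4,11) H  (was 11)
#2 (0,0) E
#3 (4,11) H  (was 11)
#4 (0,2) C  (was 0)
#5 (0,2) H  (was 2)
#6 (3,11) E
#7 (1,5) E
#8 (3,11) H  (was 11)
#9 (3,11) H  (was 11)
#10 (0,12) C  (was 2)
#11 (2,1) E
#12 (3,11) H  (was 11)
#13 (3,4) C  (was 11)
#14 (0,12) H  (was 12)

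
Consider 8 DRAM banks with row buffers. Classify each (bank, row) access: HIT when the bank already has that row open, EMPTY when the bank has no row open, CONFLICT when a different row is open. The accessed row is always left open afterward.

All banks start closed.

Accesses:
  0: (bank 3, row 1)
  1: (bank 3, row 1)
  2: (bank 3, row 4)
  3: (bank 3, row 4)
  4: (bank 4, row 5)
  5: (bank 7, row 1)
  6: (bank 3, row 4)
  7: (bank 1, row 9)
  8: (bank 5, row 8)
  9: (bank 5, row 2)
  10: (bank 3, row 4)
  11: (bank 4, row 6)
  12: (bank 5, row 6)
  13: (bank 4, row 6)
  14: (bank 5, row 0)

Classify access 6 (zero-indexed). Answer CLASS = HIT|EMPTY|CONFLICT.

CLASS = HIT

step 0: bank3 None->1 [EMPTY]
step 1: bank3 1->1 [HIT]
step 2: bank3 1->4 [CONFLICT]
step 3: bank3 4->4 [HIT]
step 4: bank4 None->5 [EMPTY]
step 5: bank7 None->1 [EMPTY]
step 6: bank3 4->4 [HIT]
step 7: bank1 None->9 [EMPTY]
step 8: bank5 None->8 [EMPTY]
step 9: bank5 8->2 [CONFLICT]
step 10: bank3 4->4 [HIT]
step 11: bank4 5->6 [CONFLICT]
step 12: bank5 2->6 [CONFLICT]
step 13: bank4 6->6 [HIT]
step 14: bank5 6->0 [CONFLICT]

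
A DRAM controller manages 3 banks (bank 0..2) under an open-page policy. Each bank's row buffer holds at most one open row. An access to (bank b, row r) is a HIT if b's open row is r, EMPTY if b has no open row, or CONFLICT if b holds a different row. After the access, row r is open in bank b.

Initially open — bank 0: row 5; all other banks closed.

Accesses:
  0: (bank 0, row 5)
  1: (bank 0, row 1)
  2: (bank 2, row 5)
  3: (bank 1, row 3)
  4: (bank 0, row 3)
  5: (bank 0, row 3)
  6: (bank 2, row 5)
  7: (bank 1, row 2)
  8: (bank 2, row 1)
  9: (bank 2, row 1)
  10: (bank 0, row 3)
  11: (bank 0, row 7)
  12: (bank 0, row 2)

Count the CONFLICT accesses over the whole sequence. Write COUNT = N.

0: bank 0 row 5 — prev 5 → HIT
1: bank 0 row 1 — prev 5 → CONFLICT
2: bank 2 row 5 — prev None → EMPTY
3: bank 1 row 3 — prev None → EMPTY
4: bank 0 row 3 — prev 1 → CONFLICT
5: bank 0 row 3 — prev 3 → HIT
6: bank 2 row 5 — prev 5 → HIT
7: bank 1 row 2 — prev 3 → CONFLICT
8: bank 2 row 1 — prev 5 → CONFLICT
9: bank 2 row 1 — prev 1 → HIT
10: bank 0 row 3 — prev 3 → HIT
11: bank 0 row 7 — prev 3 → CONFLICT
12: bank 0 row 2 — prev 7 → CONFLICT

COUNT = 6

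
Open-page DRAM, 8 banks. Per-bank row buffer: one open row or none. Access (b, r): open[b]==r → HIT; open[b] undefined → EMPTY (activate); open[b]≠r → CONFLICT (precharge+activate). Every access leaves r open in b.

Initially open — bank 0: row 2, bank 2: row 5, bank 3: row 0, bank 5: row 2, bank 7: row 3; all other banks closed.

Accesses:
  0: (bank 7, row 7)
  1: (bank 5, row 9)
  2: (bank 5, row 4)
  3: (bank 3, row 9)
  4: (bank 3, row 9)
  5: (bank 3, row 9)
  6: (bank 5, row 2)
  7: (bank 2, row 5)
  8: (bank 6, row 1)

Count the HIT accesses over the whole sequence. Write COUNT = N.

COUNT = 3

step 0: bank7 3->7 [CONFLICT]
step 1: bank5 2->9 [CONFLICT]
step 2: bank5 9->4 [CONFLICT]
step 3: bank3 0->9 [CONFLICT]
step 4: bank3 9->9 [HIT]
step 5: bank3 9->9 [HIT]
step 6: bank5 4->2 [CONFLICT]
step 7: bank2 5->5 [HIT]
step 8: bank6 None->1 [EMPTY]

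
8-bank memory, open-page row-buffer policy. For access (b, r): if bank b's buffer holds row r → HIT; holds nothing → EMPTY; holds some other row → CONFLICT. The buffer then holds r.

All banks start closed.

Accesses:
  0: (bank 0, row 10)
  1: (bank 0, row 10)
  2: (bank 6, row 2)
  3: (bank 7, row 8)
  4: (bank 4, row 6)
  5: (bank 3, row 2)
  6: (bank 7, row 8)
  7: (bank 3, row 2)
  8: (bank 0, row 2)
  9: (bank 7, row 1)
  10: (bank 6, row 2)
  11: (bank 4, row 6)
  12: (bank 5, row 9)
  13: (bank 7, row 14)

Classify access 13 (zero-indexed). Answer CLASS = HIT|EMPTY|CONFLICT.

CLASS = CONFLICT

step 0: bank0 None->10 [EMPTY]
step 1: bank0 10->10 [HIT]
step 2: bank6 None->2 [EMPTY]
step 3: bank7 None->8 [EMPTY]
step 4: bank4 None->6 [EMPTY]
step 5: bank3 None->2 [EMPTY]
step 6: bank7 8->8 [HIT]
step 7: bank3 2->2 [HIT]
step 8: bank0 10->2 [CONFLICT]
step 9: bank7 8->1 [CONFLICT]
step 10: bank6 2->2 [HIT]
step 11: bank4 6->6 [HIT]
step 12: bank5 None->9 [EMPTY]
step 13: bank7 1->14 [CONFLICT]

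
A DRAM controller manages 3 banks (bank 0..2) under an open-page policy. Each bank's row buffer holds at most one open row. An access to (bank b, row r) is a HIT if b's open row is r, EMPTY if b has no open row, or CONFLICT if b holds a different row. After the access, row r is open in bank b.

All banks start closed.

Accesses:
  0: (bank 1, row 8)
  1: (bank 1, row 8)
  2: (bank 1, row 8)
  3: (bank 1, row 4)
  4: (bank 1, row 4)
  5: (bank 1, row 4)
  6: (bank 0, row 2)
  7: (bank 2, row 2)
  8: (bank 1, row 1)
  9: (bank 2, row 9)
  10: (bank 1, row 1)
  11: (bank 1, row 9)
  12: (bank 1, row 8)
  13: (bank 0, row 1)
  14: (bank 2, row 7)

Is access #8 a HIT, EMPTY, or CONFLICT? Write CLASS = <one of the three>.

CLASS = CONFLICT

  [0] b1 r8: no row ⇒ E
  [1] b1 r8: had r8 ⇒ H
  [2] b1 r8: had r8 ⇒ H
  [3] b1 r4: had r8 ⇒ C
  [4] b1 r4: had r4 ⇒ H
  [5] b1 r4: had r4 ⇒ H
  [6] b0 r2: no row ⇒ E
  [7] b2 r2: no row ⇒ E
  [8] b1 r1: had r4 ⇒ C
  [9] b2 r9: had r2 ⇒ C
  [10] b1 r1: had r1 ⇒ H
  [11] b1 r9: had r1 ⇒ C
  [12] b1 r8: had r9 ⇒ C
  [13] b0 r1: had r2 ⇒ C
  [14] b2 r7: had r9 ⇒ C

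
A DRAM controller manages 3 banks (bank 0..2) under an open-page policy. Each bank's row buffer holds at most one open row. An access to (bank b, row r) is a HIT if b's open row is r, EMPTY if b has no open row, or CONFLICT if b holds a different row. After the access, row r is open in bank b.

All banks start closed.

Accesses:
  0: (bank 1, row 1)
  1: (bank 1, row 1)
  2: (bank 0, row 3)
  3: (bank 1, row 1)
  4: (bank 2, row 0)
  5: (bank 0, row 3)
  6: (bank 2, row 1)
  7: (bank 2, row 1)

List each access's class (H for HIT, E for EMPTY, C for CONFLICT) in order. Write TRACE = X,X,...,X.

0: bank 1 row 1 — prev None → EMPTY
1: bank 1 row 1 — prev 1 → HIT
2: bank 0 row 3 — prev None → EMPTY
3: bank 1 row 1 — prev 1 → HIT
4: bank 2 row 0 — prev None → EMPTY
5: bank 0 row 3 — prev 3 → HIT
6: bank 2 row 1 — prev 0 → CONFLICT
7: bank 2 row 1 — prev 1 → HIT

TRACE = E,H,E,H,E,H,C,H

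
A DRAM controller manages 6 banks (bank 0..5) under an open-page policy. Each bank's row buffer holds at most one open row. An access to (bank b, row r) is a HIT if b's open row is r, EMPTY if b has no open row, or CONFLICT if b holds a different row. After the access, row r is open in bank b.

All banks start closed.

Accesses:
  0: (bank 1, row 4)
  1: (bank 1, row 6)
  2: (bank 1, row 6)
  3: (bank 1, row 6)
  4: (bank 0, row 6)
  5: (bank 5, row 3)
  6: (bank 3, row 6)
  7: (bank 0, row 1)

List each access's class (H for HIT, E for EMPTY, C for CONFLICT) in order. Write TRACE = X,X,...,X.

  [0] b1 r4: no row ⇒ E
  [1] b1 r6: had r4 ⇒ C
  [2] b1 r6: had r6 ⇒ H
  [3] b1 r6: had r6 ⇒ H
  [4] b0 r6: no row ⇒ E
  [5] b5 r3: no row ⇒ E
  [6] b3 r6: no row ⇒ E
  [7] b0 r1: had r6 ⇒ C

TRACE = E,C,H,H,E,E,E,C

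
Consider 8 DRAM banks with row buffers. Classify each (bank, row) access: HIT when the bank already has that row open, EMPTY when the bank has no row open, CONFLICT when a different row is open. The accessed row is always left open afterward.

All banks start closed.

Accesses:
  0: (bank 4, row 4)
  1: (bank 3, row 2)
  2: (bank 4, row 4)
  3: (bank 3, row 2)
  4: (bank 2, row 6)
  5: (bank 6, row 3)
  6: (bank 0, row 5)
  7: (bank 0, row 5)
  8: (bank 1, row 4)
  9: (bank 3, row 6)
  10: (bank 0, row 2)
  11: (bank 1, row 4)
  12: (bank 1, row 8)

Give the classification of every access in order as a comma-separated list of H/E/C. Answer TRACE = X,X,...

step 0: bank4 None->4 [EMPTY]
step 1: bank3 None->2 [EMPTY]
step 2: bank4 4->4 [HIT]
step 3: bank3 2->2 [HIT]
step 4: bank2 None->6 [EMPTY]
step 5: bank6 None->3 [EMPTY]
step 6: bank0 None->5 [EMPTY]
step 7: bank0 5->5 [HIT]
step 8: bank1 None->4 [EMPTY]
step 9: bank3 2->6 [CONFLICT]
step 10: bank0 5->2 [CONFLICT]
step 11: bank1 4->4 [HIT]
step 12: bank1 4->8 [CONFLICT]

TRACE = E,E,H,H,E,E,E,H,E,C,C,H,C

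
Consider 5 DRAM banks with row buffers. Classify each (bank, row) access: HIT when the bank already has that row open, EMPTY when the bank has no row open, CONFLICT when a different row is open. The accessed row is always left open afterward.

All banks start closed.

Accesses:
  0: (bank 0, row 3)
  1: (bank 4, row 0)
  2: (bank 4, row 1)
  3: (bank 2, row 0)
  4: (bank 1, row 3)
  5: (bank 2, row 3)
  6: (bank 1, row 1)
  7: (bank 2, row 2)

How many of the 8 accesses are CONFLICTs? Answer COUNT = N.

COUNT = 4

0: bank 0 row 3 — prev None → EMPTY
1: bank 4 row 0 — prev None → EMPTY
2: bank 4 row 1 — prev 0 → CONFLICT
3: bank 2 row 0 — prev None → EMPTY
4: bank 1 row 3 — prev None → EMPTY
5: bank 2 row 3 — prev 0 → CONFLICT
6: bank 1 row 1 — prev 3 → CONFLICT
7: bank 2 row 2 — prev 3 → CONFLICT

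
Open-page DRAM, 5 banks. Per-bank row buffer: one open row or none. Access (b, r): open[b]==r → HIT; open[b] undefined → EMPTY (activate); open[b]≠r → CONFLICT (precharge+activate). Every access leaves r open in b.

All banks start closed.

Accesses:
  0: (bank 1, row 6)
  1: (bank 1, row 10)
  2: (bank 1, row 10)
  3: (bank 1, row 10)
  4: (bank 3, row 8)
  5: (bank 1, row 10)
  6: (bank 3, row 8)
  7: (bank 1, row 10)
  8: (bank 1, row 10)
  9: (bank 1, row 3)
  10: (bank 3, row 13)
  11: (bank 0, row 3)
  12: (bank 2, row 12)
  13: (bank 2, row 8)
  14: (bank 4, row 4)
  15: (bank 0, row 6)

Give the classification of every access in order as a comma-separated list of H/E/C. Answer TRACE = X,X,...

TRACE = E,C,H,H,E,H,H,H,H,C,C,E,E,C,E,C

step 0: bank1 None->6 [EMPTY]
step 1: bank1 6->10 [CONFLICT]
step 2: bank1 10->10 [HIT]
step 3: bank1 10->10 [HIT]
step 4: bank3 None->8 [EMPTY]
step 5: bank1 10->10 [HIT]
step 6: bank3 8->8 [HIT]
step 7: bank1 10->10 [HIT]
step 8: bank1 10->10 [HIT]
step 9: bank1 10->3 [CONFLICT]
step 10: bank3 8->13 [CONFLICT]
step 11: bank0 None->3 [EMPTY]
step 12: bank2 None->12 [EMPTY]
step 13: bank2 12->8 [CONFLICT]
step 14: bank4 None->4 [EMPTY]
step 15: bank0 3->6 [CONFLICT]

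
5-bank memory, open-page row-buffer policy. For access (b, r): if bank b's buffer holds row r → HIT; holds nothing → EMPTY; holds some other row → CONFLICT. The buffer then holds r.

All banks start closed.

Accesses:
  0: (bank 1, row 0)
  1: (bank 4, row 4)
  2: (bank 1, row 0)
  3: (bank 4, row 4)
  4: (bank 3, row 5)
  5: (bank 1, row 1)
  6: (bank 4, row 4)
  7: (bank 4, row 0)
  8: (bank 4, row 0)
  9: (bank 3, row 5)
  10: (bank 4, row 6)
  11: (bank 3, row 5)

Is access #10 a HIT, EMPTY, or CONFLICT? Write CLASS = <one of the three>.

step 0: bank1 None->0 [EMPTY]
step 1: bank4 None->4 [EMPTY]
step 2: bank1 0->0 [HIT]
step 3: bank4 4->4 [HIT]
step 4: bank3 None->5 [EMPTY]
step 5: bank1 0->1 [CONFLICT]
step 6: bank4 4->4 [HIT]
step 7: bank4 4->0 [CONFLICT]
step 8: bank4 0->0 [HIT]
step 9: bank3 5->5 [HIT]
step 10: bank4 0->6 [CONFLICT]
step 11: bank3 5->5 [HIT]

CLASS = CONFLICT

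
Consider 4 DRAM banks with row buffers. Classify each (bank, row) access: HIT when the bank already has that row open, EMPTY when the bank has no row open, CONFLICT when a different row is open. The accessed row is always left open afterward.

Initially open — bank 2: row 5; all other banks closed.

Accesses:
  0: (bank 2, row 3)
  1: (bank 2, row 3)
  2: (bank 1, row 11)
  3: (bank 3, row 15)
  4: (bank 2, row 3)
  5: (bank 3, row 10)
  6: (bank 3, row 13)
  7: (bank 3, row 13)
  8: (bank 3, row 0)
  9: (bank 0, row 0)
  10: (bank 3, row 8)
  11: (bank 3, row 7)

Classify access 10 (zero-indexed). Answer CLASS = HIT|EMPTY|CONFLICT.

  [0] b2 r3: had r5 ⇒ C
  [1] b2 r3: had r3 ⇒ H
  [2] b1 r11: no row ⇒ E
  [3] b3 r15: no row ⇒ E
  [4] b2 r3: had r3 ⇒ H
  [5] b3 r10: had r15 ⇒ C
  [6] b3 r13: had r10 ⇒ C
  [7] b3 r13: had r13 ⇒ H
  [8] b3 r0: had r13 ⇒ C
  [9] b0 r0: no row ⇒ E
  [10] b3 r8: had r0 ⇒ C
  [11] b3 r7: had r8 ⇒ C

CLASS = CONFLICT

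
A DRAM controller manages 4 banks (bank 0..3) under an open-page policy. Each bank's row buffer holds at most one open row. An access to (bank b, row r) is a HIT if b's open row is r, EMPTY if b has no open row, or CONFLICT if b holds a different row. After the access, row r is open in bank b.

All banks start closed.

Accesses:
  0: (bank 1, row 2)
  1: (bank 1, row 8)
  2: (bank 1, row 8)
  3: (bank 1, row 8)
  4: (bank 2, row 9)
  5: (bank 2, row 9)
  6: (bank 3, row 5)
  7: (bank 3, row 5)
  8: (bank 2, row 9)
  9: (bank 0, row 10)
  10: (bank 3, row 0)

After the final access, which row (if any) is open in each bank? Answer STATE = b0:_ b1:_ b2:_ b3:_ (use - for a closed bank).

#0 (1,2) E
#1 (1,8) C  (was 2)
#2 (1,8) H  (was 8)
#3 (1,8) H  (was 8)
#4 (2,9) E
#5 (2,9) H  (was 9)
#6 (3,5) E
#7 (3,5) H  (was 5)
#8 (2,9) H  (was 9)
#9 (0,10) E
#10 (3,0) C  (was 5)

STATE = b0:10 b1:8 b2:9 b3:0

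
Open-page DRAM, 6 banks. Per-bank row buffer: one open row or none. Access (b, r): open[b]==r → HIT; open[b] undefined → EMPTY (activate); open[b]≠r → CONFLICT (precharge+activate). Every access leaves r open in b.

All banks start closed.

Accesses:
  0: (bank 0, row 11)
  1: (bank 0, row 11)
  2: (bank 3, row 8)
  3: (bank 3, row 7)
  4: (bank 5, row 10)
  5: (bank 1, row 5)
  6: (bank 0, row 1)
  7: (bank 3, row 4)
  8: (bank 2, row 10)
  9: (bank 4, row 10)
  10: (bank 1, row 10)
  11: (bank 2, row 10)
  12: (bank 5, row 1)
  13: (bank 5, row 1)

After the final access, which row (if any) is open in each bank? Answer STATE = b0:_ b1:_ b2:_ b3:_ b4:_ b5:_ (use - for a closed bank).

step 0: bank0 None->11 [EMPTY]
step 1: bank0 11->11 [HIT]
step 2: bank3 None->8 [EMPTY]
step 3: bank3 8->7 [CONFLICT]
step 4: bank5 None->10 [EMPTY]
step 5: bank1 None->5 [EMPTY]
step 6: bank0 11->1 [CONFLICT]
step 7: bank3 7->4 [CONFLICT]
step 8: bank2 None->10 [EMPTY]
step 9: bank4 None->10 [EMPTY]
step 10: bank1 5->10 [CONFLICT]
step 11: bank2 10->10 [HIT]
step 12: bank5 10->1 [CONFLICT]
step 13: bank5 1->1 [HIT]

STATE = b0:1 b1:10 b2:10 b3:4 b4:10 b5:1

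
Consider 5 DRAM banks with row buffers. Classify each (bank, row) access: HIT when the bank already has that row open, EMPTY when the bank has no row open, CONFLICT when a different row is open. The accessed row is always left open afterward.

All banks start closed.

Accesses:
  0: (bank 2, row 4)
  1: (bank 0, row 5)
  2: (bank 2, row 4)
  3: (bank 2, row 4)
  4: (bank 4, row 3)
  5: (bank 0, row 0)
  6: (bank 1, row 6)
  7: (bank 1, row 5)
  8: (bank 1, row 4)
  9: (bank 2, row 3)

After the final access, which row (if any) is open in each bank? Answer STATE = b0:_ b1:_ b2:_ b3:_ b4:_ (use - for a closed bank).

STATE = b0:0 b1:4 b2:3 b3:- b4:3

  [0] b2 r4: no row ⇒ E
  [1] b0 r5: no row ⇒ E
  [2] b2 r4: had r4 ⇒ H
  [3] b2 r4: had r4 ⇒ H
  [4] b4 r3: no row ⇒ E
  [5] b0 r0: had r5 ⇒ C
  [6] b1 r6: no row ⇒ E
  [7] b1 r5: had r6 ⇒ C
  [8] b1 r4: had r5 ⇒ C
  [9] b2 r3: had r4 ⇒ C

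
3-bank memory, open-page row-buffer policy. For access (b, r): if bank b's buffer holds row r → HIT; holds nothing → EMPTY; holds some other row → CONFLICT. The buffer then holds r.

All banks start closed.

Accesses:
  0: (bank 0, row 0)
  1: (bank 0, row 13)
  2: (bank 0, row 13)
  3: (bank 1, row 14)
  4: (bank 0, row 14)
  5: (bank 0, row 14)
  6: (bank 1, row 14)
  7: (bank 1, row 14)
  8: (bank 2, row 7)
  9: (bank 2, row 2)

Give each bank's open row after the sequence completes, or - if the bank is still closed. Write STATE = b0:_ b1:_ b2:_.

STATE = b0:14 b1:14 b2:2

step 0: bank0 None->0 [EMPTY]
step 1: bank0 0->13 [CONFLICT]
step 2: bank0 13->13 [HIT]
step 3: bank1 None->14 [EMPTY]
step 4: bank0 13->14 [CONFLICT]
step 5: bank0 14->14 [HIT]
step 6: bank1 14->14 [HIT]
step 7: bank1 14->14 [HIT]
step 8: bank2 None->7 [EMPTY]
step 9: bank2 7->2 [CONFLICT]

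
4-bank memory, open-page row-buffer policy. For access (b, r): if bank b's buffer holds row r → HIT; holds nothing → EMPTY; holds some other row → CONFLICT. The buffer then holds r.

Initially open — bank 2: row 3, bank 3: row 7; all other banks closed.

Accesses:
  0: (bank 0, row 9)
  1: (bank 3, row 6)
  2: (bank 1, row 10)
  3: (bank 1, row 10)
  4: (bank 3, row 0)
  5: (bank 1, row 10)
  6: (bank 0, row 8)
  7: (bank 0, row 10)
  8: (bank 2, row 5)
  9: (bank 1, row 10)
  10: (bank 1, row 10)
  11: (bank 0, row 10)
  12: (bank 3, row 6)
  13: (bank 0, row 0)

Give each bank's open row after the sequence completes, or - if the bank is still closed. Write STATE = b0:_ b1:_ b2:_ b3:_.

STATE = b0:0 b1:10 b2:5 b3:6

#0 (0,9) E
#1 (3,6) C  (was 7)
#2 (1,10) E
#3 (1,10) H  (was 10)
#4 (3,0) C  (was 6)
#5 (1,10) H  (was 10)
#6 (0,8) C  (was 9)
#7 (0,10) C  (was 8)
#8 (2,5) C  (was 3)
#9 (1,10) H  (was 10)
#10 (1,10) H  (was 10)
#11 (0,10) H  (was 10)
#12 (3,6) C  (was 0)
#13 (0,0) C  (was 10)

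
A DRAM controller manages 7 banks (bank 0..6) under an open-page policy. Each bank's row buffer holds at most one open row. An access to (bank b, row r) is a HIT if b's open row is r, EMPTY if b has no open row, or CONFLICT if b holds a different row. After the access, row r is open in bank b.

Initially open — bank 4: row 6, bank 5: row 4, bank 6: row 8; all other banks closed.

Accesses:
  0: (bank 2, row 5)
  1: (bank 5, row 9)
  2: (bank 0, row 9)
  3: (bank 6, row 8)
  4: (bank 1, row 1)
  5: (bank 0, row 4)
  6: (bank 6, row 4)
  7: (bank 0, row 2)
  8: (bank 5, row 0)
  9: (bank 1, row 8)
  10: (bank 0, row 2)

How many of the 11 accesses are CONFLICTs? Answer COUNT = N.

  [0] b2 r5: no row ⇒ E
  [1] b5 r9: had r4 ⇒ C
  [2] b0 r9: no row ⇒ E
  [3] b6 r8: had r8 ⇒ H
  [4] b1 r1: no row ⇒ E
  [5] b0 r4: had r9 ⇒ C
  [6] b6 r4: had r8 ⇒ C
  [7] b0 r2: had r4 ⇒ C
  [8] b5 r0: had r9 ⇒ C
  [9] b1 r8: had r1 ⇒ C
  [10] b0 r2: had r2 ⇒ H

COUNT = 6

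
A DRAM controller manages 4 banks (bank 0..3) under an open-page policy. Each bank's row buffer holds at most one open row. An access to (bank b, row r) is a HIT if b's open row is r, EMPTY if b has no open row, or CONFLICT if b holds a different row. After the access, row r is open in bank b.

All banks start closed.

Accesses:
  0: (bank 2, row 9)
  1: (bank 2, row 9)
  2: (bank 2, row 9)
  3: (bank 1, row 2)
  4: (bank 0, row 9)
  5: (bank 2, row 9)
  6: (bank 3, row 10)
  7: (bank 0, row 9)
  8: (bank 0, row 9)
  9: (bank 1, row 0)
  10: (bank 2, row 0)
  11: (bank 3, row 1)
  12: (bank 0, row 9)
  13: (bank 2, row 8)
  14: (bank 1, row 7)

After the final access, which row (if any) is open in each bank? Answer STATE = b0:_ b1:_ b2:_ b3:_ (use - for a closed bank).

STATE = b0:9 b1:7 b2:8 b3:1

  [0] b2 r9: no row ⇒ E
  [1] b2 r9: had r9 ⇒ H
  [2] b2 r9: had r9 ⇒ H
  [3] b1 r2: no row ⇒ E
  [4] b0 r9: no row ⇒ E
  [5] b2 r9: had r9 ⇒ H
  [6] b3 r10: no row ⇒ E
  [7] b0 r9: had r9 ⇒ H
  [8] b0 r9: had r9 ⇒ H
  [9] b1 r0: had r2 ⇒ C
  [10] b2 r0: had r9 ⇒ C
  [11] b3 r1: had r10 ⇒ C
  [12] b0 r9: had r9 ⇒ H
  [13] b2 r8: had r0 ⇒ C
  [14] b1 r7: had r0 ⇒ C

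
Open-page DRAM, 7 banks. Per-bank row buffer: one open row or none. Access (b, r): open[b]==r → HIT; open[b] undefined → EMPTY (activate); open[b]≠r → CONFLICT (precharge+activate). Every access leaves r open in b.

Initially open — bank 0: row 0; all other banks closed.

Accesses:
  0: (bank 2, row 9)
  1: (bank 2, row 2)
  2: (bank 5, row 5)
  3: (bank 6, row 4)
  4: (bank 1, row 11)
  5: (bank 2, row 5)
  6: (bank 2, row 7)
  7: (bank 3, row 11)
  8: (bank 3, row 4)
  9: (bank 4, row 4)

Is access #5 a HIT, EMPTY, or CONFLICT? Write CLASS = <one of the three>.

CLASS = CONFLICT

#0 (2,9) E
#1 (2,2) C  (was 9)
#2 (5,5) E
#3 (6,4) E
#4 (1,11) E
#5 (2,5) C  (was 2)
#6 (2,7) C  (was 5)
#7 (3,11) E
#8 (3,4) C  (was 11)
#9 (4,4) E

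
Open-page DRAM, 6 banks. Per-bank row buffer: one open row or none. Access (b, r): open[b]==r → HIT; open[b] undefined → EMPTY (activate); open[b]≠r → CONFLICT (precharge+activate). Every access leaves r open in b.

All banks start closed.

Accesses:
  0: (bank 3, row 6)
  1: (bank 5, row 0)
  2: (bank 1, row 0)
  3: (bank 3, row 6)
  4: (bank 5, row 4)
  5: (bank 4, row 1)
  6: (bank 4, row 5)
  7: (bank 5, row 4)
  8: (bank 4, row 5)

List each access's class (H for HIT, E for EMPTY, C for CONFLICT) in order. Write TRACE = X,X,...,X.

0: bank 3 row 6 — prev None → EMPTY
1: bank 5 row 0 — prev None → EMPTY
2: bank 1 row 0 — prev None → EMPTY
3: bank 3 row 6 — prev 6 → HIT
4: bank 5 row 4 — prev 0 → CONFLICT
5: bank 4 row 1 — prev None → EMPTY
6: bank 4 row 5 — prev 1 → CONFLICT
7: bank 5 row 4 — prev 4 → HIT
8: bank 4 row 5 — prev 5 → HIT

TRACE = E,E,E,H,C,E,C,H,H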